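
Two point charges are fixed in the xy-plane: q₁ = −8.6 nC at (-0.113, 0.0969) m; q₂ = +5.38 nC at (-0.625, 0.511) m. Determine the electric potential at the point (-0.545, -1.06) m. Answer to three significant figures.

-31.9 V

Electric potential is a scalar, so the contributions from each charge add algebraically: V = Σ kqᵢ/rᵢ.
Distances from the field point to each charge: r₁ = 1.23 m, r₂ = 1.57 m.
V = k[(-8.60×10⁻⁹)/(1.23) + (5.38×10⁻⁹)/(1.57)] = -31.9 V.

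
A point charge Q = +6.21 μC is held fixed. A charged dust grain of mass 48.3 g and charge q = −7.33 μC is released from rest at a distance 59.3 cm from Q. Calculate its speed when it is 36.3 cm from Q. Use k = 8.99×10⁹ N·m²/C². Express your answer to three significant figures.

Only the electrostatic force acts, so mechanical energy is conserved: ½mv² = U₁ − U₂ = kQq(1/r₁ − 1/r₂).
U₁ − U₂ = (8.99×10⁹ N·m²/C²)(6.21×10⁻⁶ C)(-7.33×10⁻⁶ C)(1/0.593 − 1/0.363) = 0.437 J.
v = √(2·0.437/0.0483) = 4.26 m/s.

4.26 m/s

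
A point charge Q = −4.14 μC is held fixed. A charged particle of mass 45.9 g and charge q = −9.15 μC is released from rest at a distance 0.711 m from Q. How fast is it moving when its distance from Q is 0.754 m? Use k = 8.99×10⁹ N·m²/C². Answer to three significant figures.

1.09 m/s

Only the electrostatic force acts, so mechanical energy is conserved: ½mv² = U₁ − U₂ = kQq(1/r₁ − 1/r₂).
U₁ − U₂ = (8.99×10⁹ N·m²/C²)(-4.14×10⁻⁶ C)(-9.15×10⁻⁶ C)(1/0.711 − 1/0.754) = 0.0273 J.
v = √(2·0.0273/0.0459) = 1.09 m/s.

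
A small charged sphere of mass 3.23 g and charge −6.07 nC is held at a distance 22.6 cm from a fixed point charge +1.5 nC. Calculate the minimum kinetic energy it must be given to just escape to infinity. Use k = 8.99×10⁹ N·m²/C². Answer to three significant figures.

To just escape, total mechanical energy must reach zero at infinity: ½mv²_min + U = 0, so ½mv²_min = −U = |kQq|/r.
|U| = |kQq|/r = (8.99×10⁹ N·m²/C²)(1.50×10⁻⁹)(6.07×10⁻⁹)/(0.226) = 3.62×10⁻⁷ J.

3.62×10⁻⁷ J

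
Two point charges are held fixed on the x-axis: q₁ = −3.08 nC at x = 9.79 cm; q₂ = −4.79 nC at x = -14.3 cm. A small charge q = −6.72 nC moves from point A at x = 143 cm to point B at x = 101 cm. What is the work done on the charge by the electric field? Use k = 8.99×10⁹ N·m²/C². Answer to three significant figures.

The work done by the electric force is W_field = −ΔU = −q(V_B − V_A) = q(V_A − V_B).
At A: distances to the source charges are 1.33 m, 1.57 m; V_A = Σ kqᵢ/rᵢ = -48.2 V.
At B: distances to the source charges are 0.912 m, 1.15 m; V_B = Σ kqᵢ/rᵢ = -67.7 V.
ΔV = V_B − V_A = -19.5 V.
W_field = −qΔV = −(-6.72×10⁻⁹ C)(-19.5 V) = -1.31×10⁻⁷ J.

-1.31×10⁻⁷ J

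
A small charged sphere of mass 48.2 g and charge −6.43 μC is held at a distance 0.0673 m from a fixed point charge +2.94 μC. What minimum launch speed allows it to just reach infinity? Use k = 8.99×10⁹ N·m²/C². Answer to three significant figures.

10.2 m/s

To just escape, total mechanical energy must reach zero at infinity: ½mv²_min + U = 0, so ½mv²_min = −U = |kQq|/r.
|U| = |kQq|/r = (8.99×10⁹ N·m²/C²)(2.94×10⁻⁶)(6.43×10⁻⁶)/(0.0673) = 2.53 J.
v_min = √(2|U|/m) = √(2·2.53/0.0482) = 10.2 m/s.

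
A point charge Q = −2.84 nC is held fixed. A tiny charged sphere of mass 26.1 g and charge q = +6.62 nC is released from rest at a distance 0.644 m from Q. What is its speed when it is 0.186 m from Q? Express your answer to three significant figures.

Only the electrostatic force acts, so mechanical energy is conserved: ½mv² = U₁ − U₂ = kQq(1/r₁ − 1/r₂).
U₁ − U₂ = (8.99×10⁹ N·m²/C²)(-2.84×10⁻⁹ C)(6.62×10⁻⁹ C)(1/0.644 − 1/0.186) = 6.46×10⁻⁷ J.
v = √(2·6.46×10⁻⁷/0.0261) = 7.04×10⁻³ m/s.

7.04×10⁻³ m/s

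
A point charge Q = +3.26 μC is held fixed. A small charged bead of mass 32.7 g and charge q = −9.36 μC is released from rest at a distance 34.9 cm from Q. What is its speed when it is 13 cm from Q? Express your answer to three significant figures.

Only the electrostatic force acts, so mechanical energy is conserved: ½mv² = U₁ − U₂ = kQq(1/r₁ − 1/r₂).
U₁ − U₂ = (8.99×10⁹ N·m²/C²)(3.26×10⁻⁶ C)(-9.36×10⁻⁶ C)(1/0.349 − 1/0.130) = 1.32 J.
v = √(2·1.32/0.0327) = 9.00 m/s.

9.00 m/s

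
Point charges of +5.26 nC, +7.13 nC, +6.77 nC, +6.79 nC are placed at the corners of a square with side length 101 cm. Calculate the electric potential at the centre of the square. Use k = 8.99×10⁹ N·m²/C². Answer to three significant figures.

327 V

The total potential is the scalar sum of each charge's contribution, V = Σ kqᵢ/rᵢ.
The distance from each corner to the centre is a√2/2 = 0.714 m.
V = k[(5.26×10⁻⁹)/(0.714) + (7.13×10⁻⁹)/(0.714) + (6.77×10⁻⁹)/(0.714) + (6.79×10⁻⁹)/(0.714)] = 327 V.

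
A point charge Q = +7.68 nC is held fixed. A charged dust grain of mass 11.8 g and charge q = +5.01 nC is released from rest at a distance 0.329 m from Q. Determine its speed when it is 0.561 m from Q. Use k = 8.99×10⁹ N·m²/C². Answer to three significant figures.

Only the electrostatic force acts, so mechanical energy is conserved: ½mv² = U₁ − U₂ = kQq(1/r₁ − 1/r₂).
U₁ − U₂ = (8.99×10⁹ N·m²/C²)(7.68×10⁻⁹ C)(5.01×10⁻⁹ C)(1/0.329 − 1/0.561) = 4.35×10⁻⁷ J.
v = √(2·4.35×10⁻⁷/0.0118) = 8.58×10⁻³ m/s.

8.58×10⁻³ m/s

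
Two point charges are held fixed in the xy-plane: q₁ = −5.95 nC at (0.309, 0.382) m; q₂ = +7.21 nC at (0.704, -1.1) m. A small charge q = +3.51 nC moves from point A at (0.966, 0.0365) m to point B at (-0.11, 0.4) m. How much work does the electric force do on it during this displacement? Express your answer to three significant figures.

The work done by the electric force is W_field = −ΔU = −q(V_B − V_A) = q(V_A − V_B).
At A: distances to the source charges are 0.742 m, 1.17 m; V_A = Σ kqᵢ/rᵢ = -16.5 V.
At B: distances to the source charges are 0.419 m, 1.71 m; V_B = Σ kqᵢ/rᵢ = -89.6 V.
ΔV = V_B − V_A = -73.1 V.
W_field = −qΔV = −(3.51×10⁻⁹ C)(-73.1 V) = 2.57×10⁻⁷ J.

2.57×10⁻⁷ J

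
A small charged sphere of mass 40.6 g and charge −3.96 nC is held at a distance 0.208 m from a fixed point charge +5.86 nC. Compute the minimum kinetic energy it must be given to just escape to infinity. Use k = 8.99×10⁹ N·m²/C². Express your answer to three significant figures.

To just escape, total mechanical energy must reach zero at infinity: ½mv²_min + U = 0, so ½mv²_min = −U = |kQq|/r.
|U| = |kQq|/r = (8.99×10⁹ N·m²/C²)(5.86×10⁻⁹)(3.96×10⁻⁹)/(0.208) = 1.00×10⁻⁶ J.

1.00×10⁻⁶ J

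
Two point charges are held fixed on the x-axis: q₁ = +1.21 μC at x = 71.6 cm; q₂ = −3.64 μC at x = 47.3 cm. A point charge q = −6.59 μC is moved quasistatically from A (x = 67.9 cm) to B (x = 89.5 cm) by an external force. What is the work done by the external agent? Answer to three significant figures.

1.00 J

For quasistatic motion the external work equals the change in potential energy: W_ext = qΔV = q(V_B − V_A).
At A: distances to the source charges are 0.0370 m, 0.206 m; V_A = Σ kqᵢ/rᵢ = 1.35×10⁵ V.
At B: distances to the source charges are 0.179 m, 0.422 m; V_B = Σ kqᵢ/rᵢ = -1.68×10⁴ V.
ΔV = V_B − V_A = -1.52×10⁵ V.
W_ext = qΔV = (-6.59×10⁻⁶ C)(-1.52×10⁵ V) = 1.00 J.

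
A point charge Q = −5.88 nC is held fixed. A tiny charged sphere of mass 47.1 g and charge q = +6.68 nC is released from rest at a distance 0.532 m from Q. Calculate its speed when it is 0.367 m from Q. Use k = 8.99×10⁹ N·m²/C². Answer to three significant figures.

3.56×10⁻³ m/s

Only the electrostatic force acts, so mechanical energy is conserved: ½mv² = U₁ − U₂ = kQq(1/r₁ − 1/r₂).
U₁ − U₂ = (8.99×10⁹ N·m²/C²)(-5.88×10⁻⁹ C)(6.68×10⁻⁹ C)(1/0.532 − 1/0.367) = 2.98×10⁻⁷ J.
v = √(2·2.98×10⁻⁷/0.0471) = 3.56×10⁻³ m/s.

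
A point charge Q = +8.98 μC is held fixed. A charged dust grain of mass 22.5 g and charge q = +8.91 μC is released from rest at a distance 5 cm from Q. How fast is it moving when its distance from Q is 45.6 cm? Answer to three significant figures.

33.7 m/s

Only the electrostatic force acts, so mechanical energy is conserved: ½mv² = U₁ − U₂ = kQq(1/r₁ − 1/r₂).
U₁ − U₂ = (8.99×10⁹ N·m²/C²)(8.98×10⁻⁶ C)(8.91×10⁻⁶ C)(1/0.0500 − 1/0.456) = 12.8 J.
v = √(2·12.8/0.0225) = 33.7 m/s.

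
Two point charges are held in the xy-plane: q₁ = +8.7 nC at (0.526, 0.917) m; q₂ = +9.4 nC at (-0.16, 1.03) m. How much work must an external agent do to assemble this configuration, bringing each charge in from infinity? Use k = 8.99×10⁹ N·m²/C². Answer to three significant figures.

The assembly work is the sum of pairwise potential energies, U = Σ_{i<j} kqᵢqⱼ/rᵢⱼ.
Pair separations: r₁₂ = 0.695 m.
U = (1.06×10⁻⁶) = 1.06×10⁻⁶ J.

1.06×10⁻⁶ J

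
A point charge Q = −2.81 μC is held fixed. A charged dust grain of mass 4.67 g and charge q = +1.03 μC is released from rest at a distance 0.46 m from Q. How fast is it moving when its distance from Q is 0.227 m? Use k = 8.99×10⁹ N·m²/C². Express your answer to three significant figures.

Only the electrostatic force acts, so mechanical energy is conserved: ½mv² = U₁ − U₂ = kQq(1/r₁ − 1/r₂).
U₁ − U₂ = (8.99×10⁹ N·m²/C²)(-2.81×10⁻⁶ C)(1.03×10⁻⁶ C)(1/0.460 − 1/0.227) = 0.0581 J.
v = √(2·0.0581/4.67×10⁻³) = 4.99 m/s.

4.99 m/s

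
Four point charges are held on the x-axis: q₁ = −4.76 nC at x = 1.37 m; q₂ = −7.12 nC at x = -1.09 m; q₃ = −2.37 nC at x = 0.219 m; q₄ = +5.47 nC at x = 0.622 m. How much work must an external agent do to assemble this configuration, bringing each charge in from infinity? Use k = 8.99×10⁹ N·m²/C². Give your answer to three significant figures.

The work to assemble the configuration equals its total potential energy, U = Σ kqᵢqⱼ/rᵢⱼ over all pairs.
Pair separations: r₁₂ = 2.46 m, r₁₃ = 1.15 m, r₁₄ = 0.748 m, r₂₃ = 1.31 m, r₂₄ = 1.71 m, r₃₄ = 0.403 m.
Summing all 6 pair terms gives U = -4.79×10⁻⁷ J.

-4.79×10⁻⁷ J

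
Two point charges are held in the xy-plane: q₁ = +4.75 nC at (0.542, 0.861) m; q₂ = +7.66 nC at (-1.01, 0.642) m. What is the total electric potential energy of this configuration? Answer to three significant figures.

The work to assemble the configuration equals its total potential energy, U = Σ kqᵢqⱼ/rᵢⱼ over all pairs.
Pair separations: r₁₂ = 1.57 m.
U = (2.09×10⁻⁷) = 2.09×10⁻⁷ J.

2.09×10⁻⁷ J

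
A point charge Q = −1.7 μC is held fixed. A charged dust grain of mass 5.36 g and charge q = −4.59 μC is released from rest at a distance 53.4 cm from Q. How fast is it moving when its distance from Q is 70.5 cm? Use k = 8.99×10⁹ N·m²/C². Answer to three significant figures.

Only the electrostatic force acts, so mechanical energy is conserved: ½mv² = U₁ − U₂ = kQq(1/r₁ − 1/r₂).
U₁ − U₂ = (8.99×10⁹ N·m²/C²)(-1.70×10⁻⁶ C)(-4.59×10⁻⁶ C)(1/0.534 − 1/0.705) = 0.0319 J.
v = √(2·0.0319/5.36×10⁻³) = 3.45 m/s.

3.45 m/s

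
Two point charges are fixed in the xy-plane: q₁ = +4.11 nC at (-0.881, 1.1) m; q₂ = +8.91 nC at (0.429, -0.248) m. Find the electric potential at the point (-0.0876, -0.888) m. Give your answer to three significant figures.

115 V

Electric potential is a scalar, so the contributions from each charge add algebraically: V = Σ kqᵢ/rᵢ.
Distances from the field point to each charge: r₁ = 2.14 m, r₂ = 0.822 m.
V = k[(4.11×10⁻⁹)/(2.14) + (8.91×10⁻⁹)/(0.822)] = 115 V.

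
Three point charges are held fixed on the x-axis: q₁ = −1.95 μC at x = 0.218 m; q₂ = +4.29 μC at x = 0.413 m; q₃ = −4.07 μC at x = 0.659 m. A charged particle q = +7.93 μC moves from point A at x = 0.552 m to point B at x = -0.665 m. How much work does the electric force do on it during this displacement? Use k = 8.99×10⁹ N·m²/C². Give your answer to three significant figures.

-0.835 J

The work done by the electric force is W_field = −ΔU = −q(V_B − V_A) = q(V_A − V_B).
At A: distances to the source charges are 0.334 m, 0.139 m, 0.107 m; V_A = Σ kqᵢ/rᵢ = -1.17×10⁵ V.
At B: distances to the source charges are 0.883 m, 1.08 m, 1.32 m; V_B = Σ kqᵢ/rᵢ = -1.17×10⁴ V.
ΔV = V_B − V_A = 1.05×10⁵ V.
W_field = −qΔV = −(7.93×10⁻⁶ C)(1.05×10⁵ V) = -0.835 J.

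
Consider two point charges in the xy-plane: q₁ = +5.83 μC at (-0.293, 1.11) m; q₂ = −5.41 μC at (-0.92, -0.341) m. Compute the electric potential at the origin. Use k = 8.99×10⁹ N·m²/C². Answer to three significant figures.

The total potential is the scalar sum of each charge's contribution, V = Σ kqᵢ/rᵢ.
Distances from the field point to each charge: r₁ = 1.15 m, r₂ = 0.981 m.
V = k[(5.83×10⁻⁶)/(1.15) + (-5.41×10⁻⁶)/(0.981)] = -3920 V.

-3920 V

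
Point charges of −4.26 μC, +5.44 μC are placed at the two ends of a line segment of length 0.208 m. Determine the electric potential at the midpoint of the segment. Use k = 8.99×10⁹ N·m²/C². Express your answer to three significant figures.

1.02×10⁵ V

The total potential is the scalar sum of each charge's contribution, V = Σ kqᵢ/rᵢ.
Each charge is 0.104 m from the midpoint.
V = k[(-4.26×10⁻⁶)/(0.104) + (5.44×10⁻⁶)/(0.104)] = 1.02×10⁵ V.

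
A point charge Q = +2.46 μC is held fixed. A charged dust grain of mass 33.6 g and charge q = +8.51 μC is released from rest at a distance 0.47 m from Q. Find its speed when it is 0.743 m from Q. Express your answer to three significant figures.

Only the electrostatic force acts, so mechanical energy is conserved: ½mv² = U₁ − U₂ = kQq(1/r₁ − 1/r₂).
U₁ − U₂ = (8.99×10⁹ N·m²/C²)(2.46×10⁻⁶ C)(8.51×10⁻⁶ C)(1/0.470 − 1/0.743) = 0.147 J.
v = √(2·0.147/0.0336) = 2.96 m/s.

2.96 m/s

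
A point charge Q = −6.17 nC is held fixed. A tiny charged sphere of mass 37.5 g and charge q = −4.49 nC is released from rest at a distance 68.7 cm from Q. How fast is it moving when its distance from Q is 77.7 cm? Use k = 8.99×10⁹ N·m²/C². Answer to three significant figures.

1.50×10⁻³ m/s

Only the electrostatic force acts, so mechanical energy is conserved: ½mv² = U₁ − U₂ = kQq(1/r₁ − 1/r₂).
U₁ − U₂ = (8.99×10⁹ N·m²/C²)(-6.17×10⁻⁹ C)(-4.49×10⁻⁹ C)(1/0.687 − 1/0.777) = 4.20×10⁻⁸ J.
v = √(2·4.20×10⁻⁸/0.0375) = 1.50×10⁻³ m/s.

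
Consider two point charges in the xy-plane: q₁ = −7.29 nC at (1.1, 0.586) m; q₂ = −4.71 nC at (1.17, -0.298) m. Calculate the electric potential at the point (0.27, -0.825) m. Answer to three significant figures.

The total potential is the scalar sum of each charge's contribution, V = Σ kqᵢ/rᵢ.
Distances from the field point to each charge: r₁ = 1.64 m, r₂ = 1.04 m.
V = k[(-7.29×10⁻⁹)/(1.64) + (-4.71×10⁻⁹)/(1.04)] = -80.6 V.

-80.6 V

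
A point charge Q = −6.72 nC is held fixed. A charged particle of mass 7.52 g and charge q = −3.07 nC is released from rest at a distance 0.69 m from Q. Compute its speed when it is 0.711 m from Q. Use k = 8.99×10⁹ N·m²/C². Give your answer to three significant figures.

1.45×10⁻³ m/s

Only the electrostatic force acts, so mechanical energy is conserved: ½mv² = U₁ − U₂ = kQq(1/r₁ − 1/r₂).
U₁ − U₂ = (8.99×10⁹ N·m²/C²)(-6.72×10⁻⁹ C)(-3.07×10⁻⁹ C)(1/0.690 − 1/0.711) = 7.94×10⁻⁹ J.
v = √(2·7.94×10⁻⁹/7.52×10⁻³) = 1.45×10⁻³ m/s.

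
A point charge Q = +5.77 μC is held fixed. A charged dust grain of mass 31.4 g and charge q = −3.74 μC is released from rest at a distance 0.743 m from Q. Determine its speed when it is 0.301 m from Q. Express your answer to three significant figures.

4.94 m/s

Only the electrostatic force acts, so mechanical energy is conserved: ½mv² = U₁ − U₂ = kQq(1/r₁ − 1/r₂).
U₁ − U₂ = (8.99×10⁹ N·m²/C²)(5.77×10⁻⁶ C)(-3.74×10⁻⁶ C)(1/0.743 − 1/0.301) = 0.383 J.
v = √(2·0.383/0.0314) = 4.94 m/s.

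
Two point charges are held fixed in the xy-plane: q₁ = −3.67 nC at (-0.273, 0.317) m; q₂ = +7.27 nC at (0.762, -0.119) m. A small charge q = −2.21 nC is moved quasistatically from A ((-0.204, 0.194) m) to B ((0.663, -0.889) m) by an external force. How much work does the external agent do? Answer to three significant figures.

For quasistatic motion the external work equals the change in potential energy: W_ext = qΔV = q(V_B − V_A).
At A: distances to the source charges are 0.141 m, 1.02 m; V_A = Σ kqᵢ/rᵢ = -170 V.
At B: distances to the source charges are 1.53 m, 0.776 m; V_B = Σ kqᵢ/rᵢ = 62.6 V.
ΔV = V_B − V_A = 232 V.
W_ext = qΔV = (-2.21×10⁻⁹ C)(232 V) = -5.13×10⁻⁷ J.

-5.13×10⁻⁷ J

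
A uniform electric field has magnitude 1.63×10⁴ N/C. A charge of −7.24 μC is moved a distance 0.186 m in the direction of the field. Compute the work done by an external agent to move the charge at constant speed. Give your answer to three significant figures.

0.0220 J

The potential change for a displacement 0.186 m in the direction of the field is ΔV = −Ed = -3030 V.
W_ext = qΔV = 0.0220 J.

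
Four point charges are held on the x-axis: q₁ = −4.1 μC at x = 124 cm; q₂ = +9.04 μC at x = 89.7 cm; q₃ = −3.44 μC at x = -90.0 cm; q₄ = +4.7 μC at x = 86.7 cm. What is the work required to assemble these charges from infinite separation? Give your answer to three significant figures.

11.1 J

The work to assemble the configuration equals its total potential energy, U = Σ kqᵢqⱼ/rᵢⱼ over all pairs.
Pair separations: r₁₂ = 0.343 m, r₁₃ = 2.14 m, r₁₄ = 0.373 m, r₂₃ = 1.80 m, r₂₄ = 0.0300 m, r₃₄ = 1.77 m.
Summing all 6 pair terms gives U = 11.1 J.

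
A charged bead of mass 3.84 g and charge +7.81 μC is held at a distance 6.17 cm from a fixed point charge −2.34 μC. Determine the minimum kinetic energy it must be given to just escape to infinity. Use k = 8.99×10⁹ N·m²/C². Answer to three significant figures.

2.66 J

To just escape, total mechanical energy must reach zero at infinity: ½mv²_min + U = 0, so ½mv²_min = −U = |kQq|/r.
|U| = |kQq|/r = (8.99×10⁹ N·m²/C²)(2.34×10⁻⁶)(7.81×10⁻⁶)/(0.0617) = 2.66 J.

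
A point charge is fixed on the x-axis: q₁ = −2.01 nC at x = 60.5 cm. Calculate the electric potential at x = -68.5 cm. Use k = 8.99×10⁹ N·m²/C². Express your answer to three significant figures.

-14.0 V

The total potential is the scalar sum of each charge's contribution, V = Σ kqᵢ/rᵢ.
V = k[(-2.01×10⁻⁹)/(1.29)] = -14.0 V.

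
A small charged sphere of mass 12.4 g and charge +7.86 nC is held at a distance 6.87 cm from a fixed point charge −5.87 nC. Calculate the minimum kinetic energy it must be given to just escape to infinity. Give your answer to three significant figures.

6.04×10⁻⁶ J

To just escape, total mechanical energy must reach zero at infinity: ½mv²_min + U = 0, so ½mv²_min = −U = |kQq|/r.
|U| = |kQq|/r = (8.99×10⁹ N·m²/C²)(5.87×10⁻⁹)(7.86×10⁻⁹)/(0.0687) = 6.04×10⁻⁶ J.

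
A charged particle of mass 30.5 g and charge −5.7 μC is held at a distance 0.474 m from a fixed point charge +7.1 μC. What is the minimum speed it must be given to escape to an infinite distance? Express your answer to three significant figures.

To just escape, total mechanical energy must reach zero at infinity: ½mv²_min + U = 0, so ½mv²_min = −U = |kQq|/r.
|U| = |kQq|/r = (8.99×10⁹ N·m²/C²)(7.10×10⁻⁶)(5.70×10⁻⁶)/(0.474) = 0.768 J.
v_min = √(2|U|/m) = √(2·0.768/0.0305) = 7.09 m/s.

7.09 m/s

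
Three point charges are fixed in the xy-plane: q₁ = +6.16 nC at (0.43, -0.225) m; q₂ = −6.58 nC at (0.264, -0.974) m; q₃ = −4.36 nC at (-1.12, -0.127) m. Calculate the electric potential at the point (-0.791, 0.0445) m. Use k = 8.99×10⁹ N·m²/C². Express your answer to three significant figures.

Electric potential is a scalar, so the contributions from each charge add algebraically: V = Σ kqᵢ/rᵢ.
Distances from the field point to each charge: r₁ = 1.25 m, r₂ = 1.47 m, r₃ = 0.371 m.
V = k[(6.16×10⁻⁹)/(1.25) + (-6.58×10⁻⁹)/(1.47) + (-4.36×10⁻⁹)/(0.371)] = -102 V.

-102 V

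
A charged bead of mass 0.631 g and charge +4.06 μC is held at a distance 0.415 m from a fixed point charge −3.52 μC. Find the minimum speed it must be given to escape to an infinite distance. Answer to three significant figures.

To just escape, total mechanical energy must reach zero at infinity: ½mv²_min + U = 0, so ½mv²_min = −U = |kQq|/r.
|U| = |kQq|/r = (8.99×10⁹ N·m²/C²)(3.52×10⁻⁶)(4.06×10⁻⁶)/(0.415) = 0.310 J.
v_min = √(2|U|/m) = √(2·0.310/6.31×10⁻⁴) = 31.3 m/s.

31.3 m/s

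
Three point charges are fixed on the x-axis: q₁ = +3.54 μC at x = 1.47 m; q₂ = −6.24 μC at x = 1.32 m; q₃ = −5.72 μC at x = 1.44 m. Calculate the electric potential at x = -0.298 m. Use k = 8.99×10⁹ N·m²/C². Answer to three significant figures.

-4.63×10⁴ V

The total potential is the scalar sum of each charge's contribution, V = Σ kqᵢ/rᵢ.
Distances from the field point to each charge: r₁ = 1.77 m, r₂ = 1.62 m, r₃ = 1.74 m.
V = k[(3.54×10⁻⁶)/(1.77) + (-6.24×10⁻⁶)/(1.62) + (-5.72×10⁻⁶)/(1.74)] = -4.63×10⁴ V.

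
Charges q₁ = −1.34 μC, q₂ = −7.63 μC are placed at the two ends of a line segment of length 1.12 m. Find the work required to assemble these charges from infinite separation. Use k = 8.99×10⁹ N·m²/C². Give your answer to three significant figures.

The work to assemble the configuration equals its total potential energy, U = Σ kqᵢqⱼ/rᵢⱼ over all pairs.
The separation is r = 1.12 m.
U = (0.0821) = 0.0821 J.

0.0821 J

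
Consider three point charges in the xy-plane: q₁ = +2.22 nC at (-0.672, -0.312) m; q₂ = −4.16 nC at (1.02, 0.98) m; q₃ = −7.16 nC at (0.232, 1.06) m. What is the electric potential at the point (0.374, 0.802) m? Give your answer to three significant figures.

-261 V

Electric potential is a scalar, so the contributions from each charge add algebraically: V = Σ kqᵢ/rᵢ.
Distances from the field point to each charge: r₁ = 1.53 m, r₂ = 0.670 m, r₃ = 0.294 m.
V = k[(2.22×10⁻⁹)/(1.53) + (-4.16×10⁻⁹)/(0.670) + (-7.16×10⁻⁹)/(0.294)] = -261 V.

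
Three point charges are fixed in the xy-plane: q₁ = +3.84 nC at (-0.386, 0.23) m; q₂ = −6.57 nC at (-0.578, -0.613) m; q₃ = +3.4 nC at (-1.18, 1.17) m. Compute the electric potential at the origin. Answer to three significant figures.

25.1 V

Electric potential is a scalar, so the contributions from each charge add algebraically: V = Σ kqᵢ/rᵢ.
Distances from the field point to each charge: r₁ = 0.449 m, r₂ = 0.843 m, r₃ = 1.66 m.
V = k[(3.84×10⁻⁹)/(0.449) + (-6.57×10⁻⁹)/(0.843) + (3.40×10⁻⁹)/(1.66)] = 25.1 V.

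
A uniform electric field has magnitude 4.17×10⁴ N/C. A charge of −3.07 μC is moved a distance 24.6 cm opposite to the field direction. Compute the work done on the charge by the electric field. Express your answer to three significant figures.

0.0315 J

The potential change for a displacement 24.6 cm opposite to the field direction is ΔV = +Ed = 1.03×10⁴ V.
W_field = −qΔV = 0.0315 J.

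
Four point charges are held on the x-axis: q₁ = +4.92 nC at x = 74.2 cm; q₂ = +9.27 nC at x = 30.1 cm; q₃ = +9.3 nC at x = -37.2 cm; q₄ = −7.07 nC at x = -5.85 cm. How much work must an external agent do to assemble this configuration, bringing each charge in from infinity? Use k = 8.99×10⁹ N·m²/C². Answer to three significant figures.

-1.46×10⁻⁶ J

The assembly work is the sum of pairwise potential energies, U = Σ_{i<j} kqᵢqⱼ/rᵢⱼ.
Pair separations: r₁₂ = 0.441 m, r₁₃ = 1.11 m, r₁₄ = 0.800 m, r₂₃ = 0.673 m, r₂₄ = 0.359 m, r₃₄ = 0.314 m.
Summing all 6 pair terms gives U = -1.46×10⁻⁶ J.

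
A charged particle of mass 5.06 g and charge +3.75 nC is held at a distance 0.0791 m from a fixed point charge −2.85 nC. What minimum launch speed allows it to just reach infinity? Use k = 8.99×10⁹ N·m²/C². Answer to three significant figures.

To just escape, total mechanical energy must reach zero at infinity: ½mv²_min + U = 0, so ½mv²_min = −U = |kQq|/r.
|U| = |kQq|/r = (8.99×10⁹ N·m²/C²)(2.85×10⁻⁹)(3.75×10⁻⁹)/(0.0791) = 1.21×10⁻⁶ J.
v_min = √(2|U|/m) = √(2·1.21×10⁻⁶/5.06×10⁻³) = 0.0219 m/s.

0.0219 m/s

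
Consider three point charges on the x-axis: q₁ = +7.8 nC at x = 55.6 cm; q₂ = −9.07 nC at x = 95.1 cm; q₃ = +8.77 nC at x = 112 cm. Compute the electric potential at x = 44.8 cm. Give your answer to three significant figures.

604 V

The total potential is the scalar sum of each charge's contribution, V = Σ kqᵢ/rᵢ.
Distances from the field point to each charge: r₁ = 0.108 m, r₂ = 0.503 m, r₃ = 0.672 m.
V = k[(7.80×10⁻⁹)/(0.108) + (-9.07×10⁻⁹)/(0.503) + (8.77×10⁻⁹)/(0.672)] = 604 V.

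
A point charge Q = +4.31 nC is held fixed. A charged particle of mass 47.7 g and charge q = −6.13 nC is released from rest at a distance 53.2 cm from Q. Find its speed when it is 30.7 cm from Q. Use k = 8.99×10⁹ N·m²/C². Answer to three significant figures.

3.70×10⁻³ m/s

Only the electrostatic force acts, so mechanical energy is conserved: ½mv² = U₁ − U₂ = kQq(1/r₁ − 1/r₂).
U₁ − U₂ = (8.99×10⁹ N·m²/C²)(4.31×10⁻⁹ C)(-6.13×10⁻⁹ C)(1/0.532 − 1/0.307) = 3.27×10⁻⁷ J.
v = √(2·3.27×10⁻⁷/0.0477) = 3.70×10⁻³ m/s.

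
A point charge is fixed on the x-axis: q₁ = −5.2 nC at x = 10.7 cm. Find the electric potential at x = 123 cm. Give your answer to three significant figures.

-41.6 V

Electric potential is a scalar, so the contributions from each charge add algebraically: V = Σ kqᵢ/rᵢ.
V = k[(-5.20×10⁻⁹)/(1.12)] = -41.6 V.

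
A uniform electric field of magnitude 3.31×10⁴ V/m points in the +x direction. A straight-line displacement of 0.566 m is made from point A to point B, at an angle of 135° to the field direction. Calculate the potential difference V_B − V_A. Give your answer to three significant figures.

Only the component of displacement along E changes the potential: ΔV = −E·d·cosθ.
ΔV = −(3.31×10⁴ V/m)(0.566 m)cos135° = 1.32×10⁴ V.

1.32×10⁴ V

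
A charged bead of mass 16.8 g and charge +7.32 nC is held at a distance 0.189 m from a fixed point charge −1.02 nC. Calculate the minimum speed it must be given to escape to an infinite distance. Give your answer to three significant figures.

6.50×10⁻³ m/s

To just escape, total mechanical energy must reach zero at infinity: ½mv²_min + U = 0, so ½mv²_min = −U = |kQq|/r.
|U| = |kQq|/r = (8.99×10⁹ N·m²/C²)(1.02×10⁻⁹)(7.32×10⁻⁹)/(0.189) = 3.55×10⁻⁷ J.
v_min = √(2|U|/m) = √(2·3.55×10⁻⁷/0.0168) = 6.50×10⁻³ m/s.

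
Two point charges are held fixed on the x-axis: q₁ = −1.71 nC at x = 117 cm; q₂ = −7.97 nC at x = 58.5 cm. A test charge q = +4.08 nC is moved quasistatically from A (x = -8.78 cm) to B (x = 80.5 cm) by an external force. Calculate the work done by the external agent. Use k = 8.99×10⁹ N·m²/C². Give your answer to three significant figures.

-1.02×10⁻⁶ J

For quasistatic motion the external work equals the change in potential energy: W_ext = qΔV = q(V_B − V_A).
At A: distances to the source charges are 1.26 m, 0.673 m; V_A = Σ kqᵢ/rᵢ = -119 V.
At B: distances to the source charges are 0.365 m, 0.220 m; V_B = Σ kqᵢ/rᵢ = -368 V.
ΔV = V_B − V_A = -249 V.
W_ext = qΔV = (4.08×10⁻⁹ C)(-249 V) = -1.02×10⁻⁶ J.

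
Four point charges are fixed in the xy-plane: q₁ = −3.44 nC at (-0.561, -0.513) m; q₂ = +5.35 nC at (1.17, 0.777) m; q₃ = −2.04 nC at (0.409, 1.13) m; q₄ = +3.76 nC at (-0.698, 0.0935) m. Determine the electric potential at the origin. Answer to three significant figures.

The total potential is the scalar sum of each charge's contribution, V = Σ kqᵢ/rᵢ.
Distances from the field point to each charge: r₁ = 0.760 m, r₂ = 1.40 m, r₃ = 1.20 m, r₄ = 0.704 m.
V = k[(-3.44×10⁻⁹)/(0.760) + (5.35×10⁻⁹)/(1.40) + (-2.04×10⁻⁹)/(1.20) + (3.76×10⁻⁹)/(0.704)] = 26.3 V.

26.3 V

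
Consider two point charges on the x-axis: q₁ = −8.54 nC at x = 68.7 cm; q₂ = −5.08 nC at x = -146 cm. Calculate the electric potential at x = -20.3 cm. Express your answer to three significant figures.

-123 V

Electric potential is a scalar, so the contributions from each charge add algebraically: V = Σ kqᵢ/rᵢ.
Distances from the field point to each charge: r₁ = 0.890 m, r₂ = 1.26 m.
V = k[(-8.54×10⁻⁹)/(0.890) + (-5.08×10⁻⁹)/(1.26)] = -123 V.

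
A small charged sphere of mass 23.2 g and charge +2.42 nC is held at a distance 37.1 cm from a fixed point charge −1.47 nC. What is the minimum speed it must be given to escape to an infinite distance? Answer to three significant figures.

2.73×10⁻³ m/s

To just escape, total mechanical energy must reach zero at infinity: ½mv²_min + U = 0, so ½mv²_min = −U = |kQq|/r.
|U| = |kQq|/r = (8.99×10⁹ N·m²/C²)(1.47×10⁻⁹)(2.42×10⁻⁹)/(0.371) = 8.62×10⁻⁸ J.
v_min = √(2|U|/m) = √(2·8.62×10⁻⁸/0.0232) = 2.73×10⁻³ m/s.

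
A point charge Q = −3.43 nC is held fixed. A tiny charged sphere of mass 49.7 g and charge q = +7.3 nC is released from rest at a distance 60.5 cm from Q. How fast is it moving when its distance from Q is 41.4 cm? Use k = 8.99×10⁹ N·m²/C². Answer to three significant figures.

Only the electrostatic force acts, so mechanical energy is conserved: ½mv² = U₁ − U₂ = kQq(1/r₁ − 1/r₂).
U₁ − U₂ = (8.99×10⁹ N·m²/C²)(-3.43×10⁻⁹ C)(7.30×10⁻⁹ C)(1/0.605 − 1/0.414) = 1.72×10⁻⁷ J.
v = √(2·1.72×10⁻⁷/0.0497) = 2.63×10⁻³ m/s.

2.63×10⁻³ m/s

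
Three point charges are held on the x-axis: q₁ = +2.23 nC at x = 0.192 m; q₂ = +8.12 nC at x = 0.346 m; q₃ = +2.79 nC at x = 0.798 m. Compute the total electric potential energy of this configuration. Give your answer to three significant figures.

The work to assemble the configuration equals its total potential energy, U = Σ kqᵢqⱼ/rᵢⱼ over all pairs.
Pair separations: r₁₂ = 0.154 m, r₁₃ = 0.606 m, r₂₃ = 0.452 m.
U = (1.06×10⁻⁶) + (9.23×10⁻⁸) + (4.51×10⁻⁷) = 1.60×10⁻⁶ J.

1.60×10⁻⁶ J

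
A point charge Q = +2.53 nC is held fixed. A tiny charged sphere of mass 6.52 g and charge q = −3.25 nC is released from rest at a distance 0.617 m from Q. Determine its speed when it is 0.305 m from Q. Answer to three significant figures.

6.13×10⁻³ m/s

Only the electrostatic force acts, so mechanical energy is conserved: ½mv² = U₁ − U₂ = kQq(1/r₁ − 1/r₂).
U₁ − U₂ = (8.99×10⁹ N·m²/C²)(2.53×10⁻⁹ C)(-3.25×10⁻⁹ C)(1/0.617 − 1/0.305) = 1.23×10⁻⁷ J.
v = √(2·1.23×10⁻⁷/6.52×10⁻³) = 6.13×10⁻³ m/s.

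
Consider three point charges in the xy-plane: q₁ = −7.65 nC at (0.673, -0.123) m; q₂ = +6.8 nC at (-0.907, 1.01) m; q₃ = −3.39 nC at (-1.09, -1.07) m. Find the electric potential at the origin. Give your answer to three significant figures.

Electric potential is a scalar, so the contributions from each charge add algebraically: V = Σ kqᵢ/rᵢ.
Distances from the field point to each charge: r₁ = 0.684 m, r₂ = 1.36 m, r₃ = 1.53 m.
V = k[(-7.65×10⁻⁹)/(0.684) + (6.80×10⁻⁹)/(1.36) + (-3.39×10⁻⁹)/(1.53)] = -75.4 V.

-75.4 V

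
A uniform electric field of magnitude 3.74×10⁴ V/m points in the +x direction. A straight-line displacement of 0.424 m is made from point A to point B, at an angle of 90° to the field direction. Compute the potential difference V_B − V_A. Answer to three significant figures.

0 V

Only the component of displacement along E changes the potential: ΔV = −E·d·cosθ.
ΔV = −(3.74×10⁴ V/m)(0.424 m)cos90° = 0 V.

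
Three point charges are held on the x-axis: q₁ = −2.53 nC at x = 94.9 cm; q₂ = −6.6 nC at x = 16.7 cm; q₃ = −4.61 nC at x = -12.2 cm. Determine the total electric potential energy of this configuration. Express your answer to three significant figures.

1.24×10⁻⁶ J

The work to assemble the configuration equals its total potential energy, U = Σ kqᵢqⱼ/rᵢⱼ over all pairs.
Pair separations: r₁₂ = 0.782 m, r₁₃ = 1.07 m, r₂₃ = 0.289 m.
U = (1.92×10⁻⁷) + (9.79×10⁻⁸) + (9.46×10⁻⁷) = 1.24×10⁻⁶ J.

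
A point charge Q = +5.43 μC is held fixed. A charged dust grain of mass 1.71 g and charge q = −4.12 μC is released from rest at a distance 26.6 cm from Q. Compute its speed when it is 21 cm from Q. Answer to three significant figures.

Only the electrostatic force acts, so mechanical energy is conserved: ½mv² = U₁ − U₂ = kQq(1/r₁ − 1/r₂).
U₁ − U₂ = (8.99×10⁹ N·m²/C²)(5.43×10⁻⁶ C)(-4.12×10⁻⁶ C)(1/0.266 − 1/0.210) = 0.202 J.
v = √(2·0.202/1.71×10⁻³) = 15.4 m/s.

15.4 m/s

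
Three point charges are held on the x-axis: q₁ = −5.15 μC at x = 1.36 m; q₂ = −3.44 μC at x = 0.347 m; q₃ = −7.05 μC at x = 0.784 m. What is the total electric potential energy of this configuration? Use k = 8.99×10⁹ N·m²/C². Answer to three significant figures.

1.22 J

The assembly work is the sum of pairwise potential energies, U = Σ_{i<j} kqᵢqⱼ/rᵢⱼ.
Pair separations: r₁₂ = 1.01 m, r₁₃ = 0.576 m, r₂₃ = 0.437 m.
U = (0.157) + (0.567) + (0.499) = 1.22 J.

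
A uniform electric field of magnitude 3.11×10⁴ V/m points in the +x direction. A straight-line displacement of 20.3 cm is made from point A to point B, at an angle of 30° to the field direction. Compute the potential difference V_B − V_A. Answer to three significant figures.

-5470 V

Only the component of displacement along E changes the potential: ΔV = −E·d·cosθ.
ΔV = −(3.11×10⁴ V/m)(0.203 m)cos30° = -5470 V.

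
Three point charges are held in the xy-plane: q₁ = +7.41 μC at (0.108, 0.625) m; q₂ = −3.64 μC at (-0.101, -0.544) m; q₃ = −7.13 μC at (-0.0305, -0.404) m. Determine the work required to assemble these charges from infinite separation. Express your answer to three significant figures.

0.827 J

The assembly work is the sum of pairwise potential energies, U = Σ_{i<j} kqᵢqⱼ/rᵢⱼ.
Pair separations: r₁₂ = 1.19 m, r₁₃ = 1.04 m, r₂₃ = 0.157 m.
U = (-0.204) + (-0.457) + (1.49) = 0.827 J.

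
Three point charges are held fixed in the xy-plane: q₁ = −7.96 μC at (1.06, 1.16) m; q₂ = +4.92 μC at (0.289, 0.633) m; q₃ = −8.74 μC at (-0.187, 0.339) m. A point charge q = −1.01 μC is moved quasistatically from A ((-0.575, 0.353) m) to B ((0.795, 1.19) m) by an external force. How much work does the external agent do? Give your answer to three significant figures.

0.0779 J

For quasistatic motion the external work equals the change in potential energy: W_ext = qΔV = q(V_B − V_A).
At A: distances to the source charges are 1.82 m, 0.908 m, 0.388 m; V_A = Σ kqᵢ/rᵢ = -1.93×10⁵ V.
At B: distances to the source charges are 0.267 m, 0.753 m, 1.30 m; V_B = Σ kqᵢ/rᵢ = -2.70×10⁵ V.
ΔV = V_B − V_A = -7.71×10⁴ V.
W_ext = qΔV = (-1.01×10⁻⁶ C)(-7.71×10⁴ V) = 0.0779 J.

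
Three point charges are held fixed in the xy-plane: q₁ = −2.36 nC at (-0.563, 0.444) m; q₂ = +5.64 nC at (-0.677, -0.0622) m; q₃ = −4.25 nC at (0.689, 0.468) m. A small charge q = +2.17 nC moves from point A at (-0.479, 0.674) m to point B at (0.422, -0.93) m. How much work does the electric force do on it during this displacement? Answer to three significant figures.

The work done by the electric force is W_field = −ΔU = −q(V_B − V_A) = q(V_A − V_B).
At A: distances to the source charges are 0.245 m, 0.762 m, 1.19 m; V_A = Σ kqᵢ/rᵢ = -52.4 V.
At B: distances to the source charges are 1.69 m, 1.40 m, 1.42 m; V_B = Σ kqᵢ/rᵢ = -3.19 V.
ΔV = V_B − V_A = 49.2 V.
W_field = −qΔV = −(2.17×10⁻⁹ C)(49.2 V) = -1.07×10⁻⁷ J.

-1.07×10⁻⁷ J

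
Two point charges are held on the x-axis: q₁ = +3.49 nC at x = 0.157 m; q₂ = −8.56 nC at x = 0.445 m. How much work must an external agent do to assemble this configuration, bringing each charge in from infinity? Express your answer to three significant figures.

-9.33×10⁻⁷ J

The assembly work is the sum of pairwise potential energies, U = Σ_{i<j} kqᵢqⱼ/rᵢⱼ.
Pair separations: r₁₂ = 0.288 m.
U = (-9.33×10⁻⁷) = -9.33×10⁻⁷ J.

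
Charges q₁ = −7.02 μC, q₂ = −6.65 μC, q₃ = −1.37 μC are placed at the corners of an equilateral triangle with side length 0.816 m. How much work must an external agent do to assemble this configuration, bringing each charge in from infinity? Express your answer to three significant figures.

The assembly work is the sum of pairwise potential energies, U = Σ_{i<j} kqᵢqⱼ/rᵢⱼ.
All three pair separations equal the side length, 0.816 m.
U = (0.514) + (0.106) + (0.100) = 0.721 J.

0.721 J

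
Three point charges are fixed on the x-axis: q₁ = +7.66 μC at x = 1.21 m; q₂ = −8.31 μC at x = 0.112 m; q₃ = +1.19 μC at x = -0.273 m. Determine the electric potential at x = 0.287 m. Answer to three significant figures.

The total potential is the scalar sum of each charge's contribution, V = Σ kqᵢ/rᵢ.
Distances from the field point to each charge: r₁ = 0.923 m, r₂ = 0.175 m, r₃ = 0.560 m.
V = k[(7.66×10⁻⁶)/(0.923) + (-8.31×10⁻⁶)/(0.175) + (1.19×10⁻⁶)/(0.560)] = -3.33×10⁵ V.

-3.33×10⁵ V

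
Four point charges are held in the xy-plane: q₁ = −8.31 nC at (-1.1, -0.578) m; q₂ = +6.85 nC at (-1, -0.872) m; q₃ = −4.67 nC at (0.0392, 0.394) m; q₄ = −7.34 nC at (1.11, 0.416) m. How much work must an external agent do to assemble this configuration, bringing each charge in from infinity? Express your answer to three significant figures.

The assembly work is the sum of pairwise potential energies, U = Σ_{i<j} kqᵢqⱼ/rᵢⱼ.
Pair separations: r₁₂ = 0.311 m, r₁₃ = 1.50 m, r₁₄ = 2.42 m, r₂₃ = 1.64 m, r₂₄ = 2.47 m, r₃₄ = 1.07 m.
Summing all 6 pair terms gives U = -1.26×10⁻⁶ J.

-1.26×10⁻⁶ J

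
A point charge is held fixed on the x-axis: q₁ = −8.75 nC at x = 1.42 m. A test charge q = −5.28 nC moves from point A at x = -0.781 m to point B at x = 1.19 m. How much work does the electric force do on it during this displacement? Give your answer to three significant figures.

The work done by the electric force is W_field = −ΔU = −q(V_B − V_A) = q(V_A − V_B).
At A: distance to the source charge is 2.20 m; V_A = kq₁/r = -35.7 V.
At B: distance to the source charge is 0.230 m; V_B = kq₁/r = -342 V.
ΔV = V_B − V_A = -306 V.
W_field = −qΔV = −(-5.28×10⁻⁹ C)(-306 V) = -1.62×10⁻⁶ J.

-1.62×10⁻⁶ J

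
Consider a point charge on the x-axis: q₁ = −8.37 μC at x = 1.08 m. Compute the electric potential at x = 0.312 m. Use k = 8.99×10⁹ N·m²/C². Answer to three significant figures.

The total potential is the scalar sum of each charge's contribution, V = Σ kqᵢ/rᵢ.
V = k[(-8.37×10⁻⁶)/(0.768)] = -9.80×10⁴ V.

-9.80×10⁴ V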